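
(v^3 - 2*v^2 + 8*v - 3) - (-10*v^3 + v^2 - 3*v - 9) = 11*v^3 - 3*v^2 + 11*v + 6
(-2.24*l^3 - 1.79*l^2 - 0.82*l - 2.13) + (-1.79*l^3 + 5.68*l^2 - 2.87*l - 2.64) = -4.03*l^3 + 3.89*l^2 - 3.69*l - 4.77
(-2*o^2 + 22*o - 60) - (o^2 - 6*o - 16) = -3*o^2 + 28*o - 44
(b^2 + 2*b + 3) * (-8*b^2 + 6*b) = -8*b^4 - 10*b^3 - 12*b^2 + 18*b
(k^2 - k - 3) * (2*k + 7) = 2*k^3 + 5*k^2 - 13*k - 21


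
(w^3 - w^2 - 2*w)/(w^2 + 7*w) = (w^2 - w - 2)/(w + 7)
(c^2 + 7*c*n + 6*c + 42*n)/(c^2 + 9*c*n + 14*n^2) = (c + 6)/(c + 2*n)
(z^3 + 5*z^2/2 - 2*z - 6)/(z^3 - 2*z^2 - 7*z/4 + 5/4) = 2*(2*z^3 + 5*z^2 - 4*z - 12)/(4*z^3 - 8*z^2 - 7*z + 5)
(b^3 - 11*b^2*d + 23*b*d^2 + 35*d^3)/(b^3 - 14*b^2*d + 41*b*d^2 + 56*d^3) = (b - 5*d)/(b - 8*d)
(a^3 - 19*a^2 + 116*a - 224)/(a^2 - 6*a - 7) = (a^2 - 12*a + 32)/(a + 1)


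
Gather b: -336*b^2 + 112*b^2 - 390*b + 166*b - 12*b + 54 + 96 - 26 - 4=-224*b^2 - 236*b + 120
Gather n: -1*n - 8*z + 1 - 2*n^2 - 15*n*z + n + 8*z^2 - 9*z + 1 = -2*n^2 - 15*n*z + 8*z^2 - 17*z + 2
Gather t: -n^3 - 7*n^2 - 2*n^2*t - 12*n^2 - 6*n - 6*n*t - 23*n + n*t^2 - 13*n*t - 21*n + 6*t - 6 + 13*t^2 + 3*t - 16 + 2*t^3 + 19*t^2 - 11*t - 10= -n^3 - 19*n^2 - 50*n + 2*t^3 + t^2*(n + 32) + t*(-2*n^2 - 19*n - 2) - 32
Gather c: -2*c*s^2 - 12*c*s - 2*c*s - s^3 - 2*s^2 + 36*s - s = c*(-2*s^2 - 14*s) - s^3 - 2*s^2 + 35*s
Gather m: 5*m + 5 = 5*m + 5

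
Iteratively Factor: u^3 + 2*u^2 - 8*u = (u)*(u^2 + 2*u - 8) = u*(u - 2)*(u + 4)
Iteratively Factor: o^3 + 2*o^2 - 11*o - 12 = (o + 1)*(o^2 + o - 12) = (o + 1)*(o + 4)*(o - 3)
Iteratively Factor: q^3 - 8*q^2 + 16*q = (q - 4)*(q^2 - 4*q) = (q - 4)^2*(q)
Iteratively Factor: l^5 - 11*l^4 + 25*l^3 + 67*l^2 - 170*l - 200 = (l + 2)*(l^4 - 13*l^3 + 51*l^2 - 35*l - 100) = (l + 1)*(l + 2)*(l^3 - 14*l^2 + 65*l - 100) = (l - 4)*(l + 1)*(l + 2)*(l^2 - 10*l + 25) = (l - 5)*(l - 4)*(l + 1)*(l + 2)*(l - 5)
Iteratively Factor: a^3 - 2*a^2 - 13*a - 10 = (a + 1)*(a^2 - 3*a - 10) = (a + 1)*(a + 2)*(a - 5)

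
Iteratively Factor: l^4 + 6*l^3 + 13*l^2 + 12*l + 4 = (l + 1)*(l^3 + 5*l^2 + 8*l + 4) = (l + 1)*(l + 2)*(l^2 + 3*l + 2) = (l + 1)^2*(l + 2)*(l + 2)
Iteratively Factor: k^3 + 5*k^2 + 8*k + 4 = (k + 2)*(k^2 + 3*k + 2) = (k + 2)^2*(k + 1)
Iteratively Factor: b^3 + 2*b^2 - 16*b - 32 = (b + 2)*(b^2 - 16) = (b + 2)*(b + 4)*(b - 4)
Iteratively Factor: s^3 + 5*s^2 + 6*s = (s + 3)*(s^2 + 2*s) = s*(s + 3)*(s + 2)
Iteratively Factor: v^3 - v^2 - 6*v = (v - 3)*(v^2 + 2*v) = (v - 3)*(v + 2)*(v)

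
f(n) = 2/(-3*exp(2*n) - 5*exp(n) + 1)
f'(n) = 2*(6*exp(2*n) + 5*exp(n))/(-3*exp(2*n) - 5*exp(n) + 1)^2 = (12*exp(n) + 10)*exp(n)/(3*exp(2*n) + 5*exp(n) - 1)^2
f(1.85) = -0.01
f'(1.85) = 0.02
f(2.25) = -0.01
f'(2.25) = 0.01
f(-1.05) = -1.79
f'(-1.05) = 3.98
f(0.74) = -0.09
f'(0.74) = 0.14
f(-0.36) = -0.51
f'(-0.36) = 0.82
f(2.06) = -0.01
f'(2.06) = 0.02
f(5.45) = -0.00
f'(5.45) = 0.00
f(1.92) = -0.01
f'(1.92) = 0.02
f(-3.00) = 2.69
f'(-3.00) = 0.95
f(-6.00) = 2.03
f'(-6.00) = 0.03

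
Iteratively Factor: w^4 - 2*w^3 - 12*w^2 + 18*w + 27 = (w + 3)*(w^3 - 5*w^2 + 3*w + 9) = (w - 3)*(w + 3)*(w^2 - 2*w - 3) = (w - 3)*(w + 1)*(w + 3)*(w - 3)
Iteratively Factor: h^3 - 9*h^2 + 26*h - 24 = (h - 4)*(h^2 - 5*h + 6) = (h - 4)*(h - 3)*(h - 2)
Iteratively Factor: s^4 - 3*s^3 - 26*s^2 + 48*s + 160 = (s + 4)*(s^3 - 7*s^2 + 2*s + 40) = (s - 5)*(s + 4)*(s^2 - 2*s - 8) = (s - 5)*(s + 2)*(s + 4)*(s - 4)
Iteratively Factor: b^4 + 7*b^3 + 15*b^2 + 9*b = (b + 3)*(b^3 + 4*b^2 + 3*b) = b*(b + 3)*(b^2 + 4*b + 3) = b*(b + 3)^2*(b + 1)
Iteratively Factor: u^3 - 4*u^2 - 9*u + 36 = (u - 3)*(u^2 - u - 12) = (u - 3)*(u + 3)*(u - 4)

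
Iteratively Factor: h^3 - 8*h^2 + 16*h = (h)*(h^2 - 8*h + 16) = h*(h - 4)*(h - 4)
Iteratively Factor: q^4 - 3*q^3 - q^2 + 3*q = (q - 3)*(q^3 - q) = q*(q - 3)*(q^2 - 1) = q*(q - 3)*(q + 1)*(q - 1)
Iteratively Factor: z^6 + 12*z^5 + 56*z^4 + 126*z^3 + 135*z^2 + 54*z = (z + 1)*(z^5 + 11*z^4 + 45*z^3 + 81*z^2 + 54*z) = z*(z + 1)*(z^4 + 11*z^3 + 45*z^2 + 81*z + 54) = z*(z + 1)*(z + 3)*(z^3 + 8*z^2 + 21*z + 18) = z*(z + 1)*(z + 3)^2*(z^2 + 5*z + 6) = z*(z + 1)*(z + 3)^3*(z + 2)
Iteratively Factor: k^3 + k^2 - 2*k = (k + 2)*(k^2 - k) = (k - 1)*(k + 2)*(k)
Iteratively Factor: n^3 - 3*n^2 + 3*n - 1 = (n - 1)*(n^2 - 2*n + 1) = (n - 1)^2*(n - 1)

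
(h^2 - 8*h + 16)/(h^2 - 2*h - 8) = (h - 4)/(h + 2)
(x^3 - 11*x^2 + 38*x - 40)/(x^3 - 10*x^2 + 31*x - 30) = (x - 4)/(x - 3)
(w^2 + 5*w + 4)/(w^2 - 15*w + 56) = (w^2 + 5*w + 4)/(w^2 - 15*w + 56)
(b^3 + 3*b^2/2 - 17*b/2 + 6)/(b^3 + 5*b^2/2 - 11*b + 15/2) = (b + 4)/(b + 5)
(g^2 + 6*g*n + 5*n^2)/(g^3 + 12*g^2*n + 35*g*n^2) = (g + n)/(g*(g + 7*n))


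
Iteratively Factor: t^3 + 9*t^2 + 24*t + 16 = (t + 4)*(t^2 + 5*t + 4) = (t + 1)*(t + 4)*(t + 4)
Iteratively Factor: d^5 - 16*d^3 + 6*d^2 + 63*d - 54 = (d - 3)*(d^4 + 3*d^3 - 7*d^2 - 15*d + 18) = (d - 3)*(d + 3)*(d^3 - 7*d + 6) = (d - 3)*(d + 3)^2*(d^2 - 3*d + 2) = (d - 3)*(d - 2)*(d + 3)^2*(d - 1)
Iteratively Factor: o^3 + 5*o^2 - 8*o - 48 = (o + 4)*(o^2 + o - 12) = (o - 3)*(o + 4)*(o + 4)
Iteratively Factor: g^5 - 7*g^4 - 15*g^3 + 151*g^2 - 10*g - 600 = (g - 3)*(g^4 - 4*g^3 - 27*g^2 + 70*g + 200) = (g - 3)*(g + 2)*(g^3 - 6*g^2 - 15*g + 100) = (g - 3)*(g + 2)*(g + 4)*(g^2 - 10*g + 25) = (g - 5)*(g - 3)*(g + 2)*(g + 4)*(g - 5)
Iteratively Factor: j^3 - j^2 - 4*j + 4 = (j - 1)*(j^2 - 4) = (j - 2)*(j - 1)*(j + 2)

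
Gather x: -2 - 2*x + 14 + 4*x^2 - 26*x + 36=4*x^2 - 28*x + 48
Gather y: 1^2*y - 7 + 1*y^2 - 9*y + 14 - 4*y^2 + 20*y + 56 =-3*y^2 + 12*y + 63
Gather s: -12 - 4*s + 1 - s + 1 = -5*s - 10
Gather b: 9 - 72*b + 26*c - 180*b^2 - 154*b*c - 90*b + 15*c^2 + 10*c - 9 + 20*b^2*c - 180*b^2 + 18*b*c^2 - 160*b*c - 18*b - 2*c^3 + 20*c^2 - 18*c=b^2*(20*c - 360) + b*(18*c^2 - 314*c - 180) - 2*c^3 + 35*c^2 + 18*c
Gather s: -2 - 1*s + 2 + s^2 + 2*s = s^2 + s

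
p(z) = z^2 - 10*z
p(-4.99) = 74.80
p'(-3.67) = -17.34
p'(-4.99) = -19.98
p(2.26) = -17.49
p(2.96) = -20.84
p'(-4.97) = -19.94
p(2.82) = -20.25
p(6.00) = -24.00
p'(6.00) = 2.00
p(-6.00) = 96.00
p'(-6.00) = -22.00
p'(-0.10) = -10.20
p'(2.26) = -5.48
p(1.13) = -10.02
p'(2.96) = -4.08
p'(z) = 2*z - 10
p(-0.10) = 1.01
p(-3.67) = 50.17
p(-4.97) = 74.40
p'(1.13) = -7.74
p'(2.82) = -4.36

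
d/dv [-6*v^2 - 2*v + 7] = -12*v - 2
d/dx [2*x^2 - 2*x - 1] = 4*x - 2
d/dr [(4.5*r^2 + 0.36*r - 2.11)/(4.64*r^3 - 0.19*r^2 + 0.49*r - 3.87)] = (-20.88*r^4 - 3.3408*r^3 + 31.6446*r^2 - 35.6318*r - 0.3593)/(21.5296*r^6 - 1.7632*r^5 + 4.5833*r^4 - 36.0998*r^3 + 1.7107*r^2 - 3.7926*r + 14.9769)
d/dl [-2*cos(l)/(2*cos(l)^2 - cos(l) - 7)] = 2*(2*sin(l)^2 - 9)*sin(l)/(cos(l) - cos(2*l) + 6)^2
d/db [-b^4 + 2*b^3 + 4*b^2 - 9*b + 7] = -4*b^3 + 6*b^2 + 8*b - 9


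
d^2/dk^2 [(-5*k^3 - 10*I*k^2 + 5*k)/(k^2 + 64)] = 10*(65*k^3 + 384*I*k^2 - 12480*k - 8192*I)/(k^6 + 192*k^4 + 12288*k^2 + 262144)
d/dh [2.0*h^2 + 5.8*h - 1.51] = 4.0*h + 5.8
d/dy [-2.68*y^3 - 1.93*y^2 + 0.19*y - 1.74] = -8.04*y^2 - 3.86*y + 0.19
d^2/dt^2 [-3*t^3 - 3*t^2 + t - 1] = -18*t - 6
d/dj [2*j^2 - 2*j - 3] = 4*j - 2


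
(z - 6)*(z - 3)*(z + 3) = z^3 - 6*z^2 - 9*z + 54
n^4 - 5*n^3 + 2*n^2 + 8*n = n*(n - 4)*(n - 2)*(n + 1)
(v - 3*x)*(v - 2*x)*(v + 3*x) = v^3 - 2*v^2*x - 9*v*x^2 + 18*x^3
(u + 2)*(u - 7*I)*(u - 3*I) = u^3 + 2*u^2 - 10*I*u^2 - 21*u - 20*I*u - 42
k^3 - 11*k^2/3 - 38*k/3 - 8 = (k - 6)*(k + 1)*(k + 4/3)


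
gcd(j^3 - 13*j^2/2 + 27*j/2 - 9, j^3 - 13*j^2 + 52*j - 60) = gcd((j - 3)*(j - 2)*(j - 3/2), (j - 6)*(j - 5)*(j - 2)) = j - 2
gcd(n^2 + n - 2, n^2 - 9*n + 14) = 1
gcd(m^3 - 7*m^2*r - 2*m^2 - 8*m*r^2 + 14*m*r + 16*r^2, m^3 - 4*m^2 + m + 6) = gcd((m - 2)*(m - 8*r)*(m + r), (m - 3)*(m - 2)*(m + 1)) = m - 2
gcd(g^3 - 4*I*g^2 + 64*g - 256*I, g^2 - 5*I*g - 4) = g - 4*I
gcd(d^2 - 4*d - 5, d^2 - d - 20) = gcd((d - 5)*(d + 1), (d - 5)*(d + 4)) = d - 5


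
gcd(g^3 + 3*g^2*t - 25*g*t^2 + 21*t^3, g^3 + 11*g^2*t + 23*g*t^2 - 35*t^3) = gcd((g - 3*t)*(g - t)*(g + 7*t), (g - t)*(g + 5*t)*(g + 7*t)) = -g^2 - 6*g*t + 7*t^2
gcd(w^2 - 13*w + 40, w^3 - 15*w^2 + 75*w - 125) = w - 5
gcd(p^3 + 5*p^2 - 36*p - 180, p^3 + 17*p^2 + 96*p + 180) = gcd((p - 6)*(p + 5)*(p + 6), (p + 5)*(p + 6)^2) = p^2 + 11*p + 30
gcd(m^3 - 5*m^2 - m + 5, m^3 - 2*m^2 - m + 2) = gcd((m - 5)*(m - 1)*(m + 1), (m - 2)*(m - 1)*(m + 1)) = m^2 - 1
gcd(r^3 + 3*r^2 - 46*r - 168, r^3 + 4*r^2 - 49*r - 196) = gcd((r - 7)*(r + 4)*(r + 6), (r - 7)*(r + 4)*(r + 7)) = r^2 - 3*r - 28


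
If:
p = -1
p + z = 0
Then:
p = -1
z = 1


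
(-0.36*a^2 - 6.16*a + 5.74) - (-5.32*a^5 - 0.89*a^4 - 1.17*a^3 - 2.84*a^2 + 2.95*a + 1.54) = 5.32*a^5 + 0.89*a^4 + 1.17*a^3 + 2.48*a^2 - 9.11*a + 4.2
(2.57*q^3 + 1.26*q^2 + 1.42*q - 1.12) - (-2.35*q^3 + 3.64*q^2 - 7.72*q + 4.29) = 4.92*q^3 - 2.38*q^2 + 9.14*q - 5.41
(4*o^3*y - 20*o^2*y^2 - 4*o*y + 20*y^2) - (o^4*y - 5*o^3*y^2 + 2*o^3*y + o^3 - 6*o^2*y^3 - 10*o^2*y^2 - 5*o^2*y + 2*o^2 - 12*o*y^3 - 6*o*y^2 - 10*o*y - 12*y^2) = -o^4*y + 5*o^3*y^2 + 2*o^3*y - o^3 + 6*o^2*y^3 - 10*o^2*y^2 + 5*o^2*y - 2*o^2 + 12*o*y^3 + 6*o*y^2 + 6*o*y + 32*y^2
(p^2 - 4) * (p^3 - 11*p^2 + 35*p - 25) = p^5 - 11*p^4 + 31*p^3 + 19*p^2 - 140*p + 100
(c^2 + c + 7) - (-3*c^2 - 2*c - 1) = 4*c^2 + 3*c + 8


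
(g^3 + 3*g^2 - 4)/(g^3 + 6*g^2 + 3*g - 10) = (g + 2)/(g + 5)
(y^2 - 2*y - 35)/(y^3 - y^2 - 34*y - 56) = (y + 5)/(y^2 + 6*y + 8)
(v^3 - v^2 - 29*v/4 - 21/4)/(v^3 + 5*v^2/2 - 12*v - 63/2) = (2*v^2 + 5*v + 3)/(2*(v^2 + 6*v + 9))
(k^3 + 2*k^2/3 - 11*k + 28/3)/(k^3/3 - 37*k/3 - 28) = (3*k^2 - 10*k + 7)/(k^2 - 4*k - 21)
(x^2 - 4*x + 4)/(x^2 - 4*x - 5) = (-x^2 + 4*x - 4)/(-x^2 + 4*x + 5)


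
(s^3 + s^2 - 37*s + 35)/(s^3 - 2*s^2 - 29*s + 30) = (s^2 + 2*s - 35)/(s^2 - s - 30)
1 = 1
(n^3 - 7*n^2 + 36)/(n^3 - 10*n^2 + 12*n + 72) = (n - 3)/(n - 6)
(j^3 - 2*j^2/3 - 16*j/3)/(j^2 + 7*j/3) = (3*j^2 - 2*j - 16)/(3*j + 7)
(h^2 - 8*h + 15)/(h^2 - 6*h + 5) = (h - 3)/(h - 1)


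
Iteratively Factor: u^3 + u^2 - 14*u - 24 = (u + 3)*(u^2 - 2*u - 8) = (u + 2)*(u + 3)*(u - 4)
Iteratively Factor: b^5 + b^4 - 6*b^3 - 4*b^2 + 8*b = (b - 1)*(b^4 + 2*b^3 - 4*b^2 - 8*b) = (b - 1)*(b + 2)*(b^3 - 4*b) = (b - 1)*(b + 2)^2*(b^2 - 2*b) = b*(b - 1)*(b + 2)^2*(b - 2)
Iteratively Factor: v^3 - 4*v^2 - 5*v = (v - 5)*(v^2 + v) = (v - 5)*(v + 1)*(v)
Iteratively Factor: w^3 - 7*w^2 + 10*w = (w)*(w^2 - 7*w + 10) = w*(w - 2)*(w - 5)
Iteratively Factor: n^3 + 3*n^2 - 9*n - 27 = (n + 3)*(n^2 - 9) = (n - 3)*(n + 3)*(n + 3)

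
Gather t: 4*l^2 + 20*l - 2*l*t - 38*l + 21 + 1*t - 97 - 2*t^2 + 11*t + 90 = 4*l^2 - 18*l - 2*t^2 + t*(12 - 2*l) + 14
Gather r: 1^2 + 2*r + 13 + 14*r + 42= 16*r + 56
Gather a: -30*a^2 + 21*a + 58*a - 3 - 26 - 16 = -30*a^2 + 79*a - 45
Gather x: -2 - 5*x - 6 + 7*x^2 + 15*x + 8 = 7*x^2 + 10*x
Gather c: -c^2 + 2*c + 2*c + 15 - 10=-c^2 + 4*c + 5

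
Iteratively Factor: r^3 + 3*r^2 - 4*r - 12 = (r + 2)*(r^2 + r - 6) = (r - 2)*(r + 2)*(r + 3)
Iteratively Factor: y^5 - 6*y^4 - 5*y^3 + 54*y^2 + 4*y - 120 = (y - 2)*(y^4 - 4*y^3 - 13*y^2 + 28*y + 60) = (y - 5)*(y - 2)*(y^3 + y^2 - 8*y - 12) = (y - 5)*(y - 2)*(y + 2)*(y^2 - y - 6) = (y - 5)*(y - 3)*(y - 2)*(y + 2)*(y + 2)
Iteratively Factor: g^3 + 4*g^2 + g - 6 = (g + 3)*(g^2 + g - 2) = (g + 2)*(g + 3)*(g - 1)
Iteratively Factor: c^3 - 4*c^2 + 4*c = (c - 2)*(c^2 - 2*c) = (c - 2)^2*(c)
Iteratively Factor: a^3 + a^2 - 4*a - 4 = (a + 1)*(a^2 - 4) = (a + 1)*(a + 2)*(a - 2)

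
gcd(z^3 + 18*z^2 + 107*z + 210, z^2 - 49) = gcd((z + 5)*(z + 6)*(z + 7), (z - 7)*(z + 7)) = z + 7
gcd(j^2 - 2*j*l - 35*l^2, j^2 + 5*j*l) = j + 5*l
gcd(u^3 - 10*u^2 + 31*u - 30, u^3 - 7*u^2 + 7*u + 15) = u^2 - 8*u + 15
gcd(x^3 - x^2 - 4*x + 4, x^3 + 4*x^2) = 1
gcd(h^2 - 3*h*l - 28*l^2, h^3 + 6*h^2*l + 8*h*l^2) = h + 4*l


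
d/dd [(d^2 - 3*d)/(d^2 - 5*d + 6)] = -2/(d^2 - 4*d + 4)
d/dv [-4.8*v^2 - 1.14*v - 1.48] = -9.6*v - 1.14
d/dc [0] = 0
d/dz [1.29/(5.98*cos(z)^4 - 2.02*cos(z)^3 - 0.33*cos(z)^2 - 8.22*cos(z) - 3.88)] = (30.8568*cos(z)^3 - 7.8174*cos(z)^2 - 0.8514*cos(z) - 10.6038)*sin(z)/(-5.98*cos(z)^4 + 2.02*cos(z)^3 + 0.33*cos(z)^2 + 8.22*cos(z) + 3.88)^2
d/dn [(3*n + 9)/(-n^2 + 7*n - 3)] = 3*(n^2 + 6*n - 24)/(n^4 - 14*n^3 + 55*n^2 - 42*n + 9)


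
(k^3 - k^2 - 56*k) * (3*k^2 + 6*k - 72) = 3*k^5 + 3*k^4 - 246*k^3 - 264*k^2 + 4032*k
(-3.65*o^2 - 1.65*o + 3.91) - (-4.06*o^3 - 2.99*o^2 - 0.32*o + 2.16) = 4.06*o^3 - 0.66*o^2 - 1.33*o + 1.75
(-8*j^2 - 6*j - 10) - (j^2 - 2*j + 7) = -9*j^2 - 4*j - 17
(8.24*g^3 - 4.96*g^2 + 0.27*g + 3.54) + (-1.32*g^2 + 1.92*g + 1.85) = 8.24*g^3 - 6.28*g^2 + 2.19*g + 5.39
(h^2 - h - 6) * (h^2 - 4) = h^4 - h^3 - 10*h^2 + 4*h + 24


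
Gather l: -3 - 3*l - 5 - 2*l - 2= -5*l - 10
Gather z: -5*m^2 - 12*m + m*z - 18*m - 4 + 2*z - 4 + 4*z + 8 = -5*m^2 - 30*m + z*(m + 6)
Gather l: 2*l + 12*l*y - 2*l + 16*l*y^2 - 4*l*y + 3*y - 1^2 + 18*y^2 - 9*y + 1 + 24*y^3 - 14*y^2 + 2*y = l*(16*y^2 + 8*y) + 24*y^3 + 4*y^2 - 4*y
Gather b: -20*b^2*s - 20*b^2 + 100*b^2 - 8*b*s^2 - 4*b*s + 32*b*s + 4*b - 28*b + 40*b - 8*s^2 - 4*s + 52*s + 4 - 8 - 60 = b^2*(80 - 20*s) + b*(-8*s^2 + 28*s + 16) - 8*s^2 + 48*s - 64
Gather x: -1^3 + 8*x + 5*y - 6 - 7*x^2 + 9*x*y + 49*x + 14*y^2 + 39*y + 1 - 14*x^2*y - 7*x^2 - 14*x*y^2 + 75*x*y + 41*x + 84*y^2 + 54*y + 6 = x^2*(-14*y - 14) + x*(-14*y^2 + 84*y + 98) + 98*y^2 + 98*y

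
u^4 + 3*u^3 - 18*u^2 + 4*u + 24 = (u - 2)^2*(u + 1)*(u + 6)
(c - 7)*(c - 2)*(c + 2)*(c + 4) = c^4 - 3*c^3 - 32*c^2 + 12*c + 112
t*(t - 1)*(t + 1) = t^3 - t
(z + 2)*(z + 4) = z^2 + 6*z + 8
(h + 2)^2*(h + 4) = h^3 + 8*h^2 + 20*h + 16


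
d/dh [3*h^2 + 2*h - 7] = 6*h + 2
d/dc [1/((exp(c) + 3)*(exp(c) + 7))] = 2*(-exp(c) - 5)*exp(c)/(exp(4*c) + 20*exp(3*c) + 142*exp(2*c) + 420*exp(c) + 441)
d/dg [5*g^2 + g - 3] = 10*g + 1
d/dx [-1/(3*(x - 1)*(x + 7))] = 2*(x + 3)/(3*(x - 1)^2*(x + 7)^2)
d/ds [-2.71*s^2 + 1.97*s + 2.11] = 1.97 - 5.42*s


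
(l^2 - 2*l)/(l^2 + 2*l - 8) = l/(l + 4)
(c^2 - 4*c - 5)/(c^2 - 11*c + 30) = (c + 1)/(c - 6)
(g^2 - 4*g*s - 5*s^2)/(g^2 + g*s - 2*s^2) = (g^2 - 4*g*s - 5*s^2)/(g^2 + g*s - 2*s^2)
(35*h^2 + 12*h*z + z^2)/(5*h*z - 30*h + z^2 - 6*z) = (7*h + z)/(z - 6)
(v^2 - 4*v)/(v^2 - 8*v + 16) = v/(v - 4)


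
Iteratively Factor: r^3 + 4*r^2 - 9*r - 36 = (r - 3)*(r^2 + 7*r + 12) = (r - 3)*(r + 3)*(r + 4)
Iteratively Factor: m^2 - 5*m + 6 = (m - 3)*(m - 2)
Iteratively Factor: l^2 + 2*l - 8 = (l - 2)*(l + 4)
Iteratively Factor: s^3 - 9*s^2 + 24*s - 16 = (s - 4)*(s^2 - 5*s + 4) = (s - 4)^2*(s - 1)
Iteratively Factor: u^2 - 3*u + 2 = (u - 1)*(u - 2)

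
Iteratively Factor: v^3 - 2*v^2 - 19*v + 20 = (v - 5)*(v^2 + 3*v - 4) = (v - 5)*(v - 1)*(v + 4)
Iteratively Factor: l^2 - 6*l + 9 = (l - 3)*(l - 3)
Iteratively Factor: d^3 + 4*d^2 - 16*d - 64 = (d + 4)*(d^2 - 16) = (d + 4)^2*(d - 4)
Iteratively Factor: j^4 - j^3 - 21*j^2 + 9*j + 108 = (j - 4)*(j^3 + 3*j^2 - 9*j - 27) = (j - 4)*(j - 3)*(j^2 + 6*j + 9) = (j - 4)*(j - 3)*(j + 3)*(j + 3)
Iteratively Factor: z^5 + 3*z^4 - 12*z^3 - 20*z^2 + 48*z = (z)*(z^4 + 3*z^3 - 12*z^2 - 20*z + 48) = z*(z + 3)*(z^3 - 12*z + 16) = z*(z - 2)*(z + 3)*(z^2 + 2*z - 8) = z*(z - 2)^2*(z + 3)*(z + 4)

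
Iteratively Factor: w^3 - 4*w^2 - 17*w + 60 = (w + 4)*(w^2 - 8*w + 15) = (w - 5)*(w + 4)*(w - 3)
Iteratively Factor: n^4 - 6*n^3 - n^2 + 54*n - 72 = (n - 2)*(n^3 - 4*n^2 - 9*n + 36) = (n - 2)*(n + 3)*(n^2 - 7*n + 12) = (n - 3)*(n - 2)*(n + 3)*(n - 4)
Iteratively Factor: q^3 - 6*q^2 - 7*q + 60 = (q + 3)*(q^2 - 9*q + 20) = (q - 5)*(q + 3)*(q - 4)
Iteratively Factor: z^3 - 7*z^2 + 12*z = (z - 4)*(z^2 - 3*z) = (z - 4)*(z - 3)*(z)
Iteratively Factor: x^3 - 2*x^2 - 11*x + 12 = (x + 3)*(x^2 - 5*x + 4) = (x - 1)*(x + 3)*(x - 4)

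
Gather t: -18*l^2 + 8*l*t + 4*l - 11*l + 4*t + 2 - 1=-18*l^2 - 7*l + t*(8*l + 4) + 1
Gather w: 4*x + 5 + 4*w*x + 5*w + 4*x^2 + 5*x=w*(4*x + 5) + 4*x^2 + 9*x + 5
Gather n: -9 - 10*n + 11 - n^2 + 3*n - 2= -n^2 - 7*n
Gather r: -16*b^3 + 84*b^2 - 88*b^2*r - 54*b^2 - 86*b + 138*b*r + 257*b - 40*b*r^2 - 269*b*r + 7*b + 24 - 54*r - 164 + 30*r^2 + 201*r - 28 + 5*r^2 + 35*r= -16*b^3 + 30*b^2 + 178*b + r^2*(35 - 40*b) + r*(-88*b^2 - 131*b + 182) - 168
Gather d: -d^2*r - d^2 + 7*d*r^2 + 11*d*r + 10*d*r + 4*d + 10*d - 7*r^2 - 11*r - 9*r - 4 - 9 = d^2*(-r - 1) + d*(7*r^2 + 21*r + 14) - 7*r^2 - 20*r - 13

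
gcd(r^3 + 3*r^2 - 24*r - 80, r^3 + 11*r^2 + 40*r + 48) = r^2 + 8*r + 16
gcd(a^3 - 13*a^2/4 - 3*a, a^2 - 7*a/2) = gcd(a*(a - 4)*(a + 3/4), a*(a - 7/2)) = a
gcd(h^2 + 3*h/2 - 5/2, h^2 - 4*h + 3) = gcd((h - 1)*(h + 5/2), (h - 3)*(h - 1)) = h - 1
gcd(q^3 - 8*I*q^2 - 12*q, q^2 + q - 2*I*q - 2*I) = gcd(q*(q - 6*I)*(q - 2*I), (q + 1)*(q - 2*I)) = q - 2*I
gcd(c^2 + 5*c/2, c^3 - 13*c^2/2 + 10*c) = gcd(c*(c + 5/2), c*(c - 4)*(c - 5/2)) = c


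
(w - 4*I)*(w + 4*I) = w^2 + 16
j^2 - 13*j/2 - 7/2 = (j - 7)*(j + 1/2)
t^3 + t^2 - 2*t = t*(t - 1)*(t + 2)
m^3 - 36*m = m*(m - 6)*(m + 6)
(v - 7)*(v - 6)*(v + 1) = v^3 - 12*v^2 + 29*v + 42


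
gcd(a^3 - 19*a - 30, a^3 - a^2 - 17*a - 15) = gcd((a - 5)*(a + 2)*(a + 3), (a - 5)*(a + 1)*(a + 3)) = a^2 - 2*a - 15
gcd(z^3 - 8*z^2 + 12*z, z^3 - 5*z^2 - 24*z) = z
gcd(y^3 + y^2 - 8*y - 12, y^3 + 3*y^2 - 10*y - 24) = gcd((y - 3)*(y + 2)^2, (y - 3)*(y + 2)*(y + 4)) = y^2 - y - 6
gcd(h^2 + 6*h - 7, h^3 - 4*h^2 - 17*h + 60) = 1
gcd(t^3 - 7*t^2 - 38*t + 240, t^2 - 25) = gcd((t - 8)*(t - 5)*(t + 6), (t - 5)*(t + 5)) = t - 5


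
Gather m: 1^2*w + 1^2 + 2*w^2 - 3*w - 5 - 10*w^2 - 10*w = -8*w^2 - 12*w - 4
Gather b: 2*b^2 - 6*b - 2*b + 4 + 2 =2*b^2 - 8*b + 6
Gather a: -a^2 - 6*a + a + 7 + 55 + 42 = -a^2 - 5*a + 104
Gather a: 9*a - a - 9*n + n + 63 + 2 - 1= 8*a - 8*n + 64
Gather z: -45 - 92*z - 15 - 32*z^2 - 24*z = -32*z^2 - 116*z - 60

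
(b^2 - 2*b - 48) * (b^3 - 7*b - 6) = b^5 - 2*b^4 - 55*b^3 + 8*b^2 + 348*b + 288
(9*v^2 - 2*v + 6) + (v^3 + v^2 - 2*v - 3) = v^3 + 10*v^2 - 4*v + 3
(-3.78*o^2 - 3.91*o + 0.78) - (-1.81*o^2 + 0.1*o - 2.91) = -1.97*o^2 - 4.01*o + 3.69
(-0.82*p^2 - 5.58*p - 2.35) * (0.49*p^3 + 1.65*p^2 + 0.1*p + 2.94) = -0.4018*p^5 - 4.0872*p^4 - 10.4405*p^3 - 6.8463*p^2 - 16.6402*p - 6.909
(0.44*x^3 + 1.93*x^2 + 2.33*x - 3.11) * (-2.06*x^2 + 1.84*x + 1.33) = -0.9064*x^5 - 3.1662*x^4 - 0.6634*x^3 + 13.2607*x^2 - 2.6235*x - 4.1363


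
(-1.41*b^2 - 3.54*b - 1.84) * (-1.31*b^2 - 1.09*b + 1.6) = 1.8471*b^4 + 6.1743*b^3 + 4.013*b^2 - 3.6584*b - 2.944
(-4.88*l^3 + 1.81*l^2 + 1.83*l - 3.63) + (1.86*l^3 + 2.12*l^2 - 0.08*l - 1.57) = -3.02*l^3 + 3.93*l^2 + 1.75*l - 5.2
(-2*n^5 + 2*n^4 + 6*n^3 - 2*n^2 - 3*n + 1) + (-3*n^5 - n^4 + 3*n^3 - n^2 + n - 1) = -5*n^5 + n^4 + 9*n^3 - 3*n^2 - 2*n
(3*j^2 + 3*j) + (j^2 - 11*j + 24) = 4*j^2 - 8*j + 24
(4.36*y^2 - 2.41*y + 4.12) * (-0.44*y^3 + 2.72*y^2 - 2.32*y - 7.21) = -1.9184*y^5 + 12.9196*y^4 - 18.4832*y^3 - 14.638*y^2 + 7.8177*y - 29.7052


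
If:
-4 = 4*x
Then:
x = -1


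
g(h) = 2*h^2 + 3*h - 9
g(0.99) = -4.07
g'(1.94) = 10.76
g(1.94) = 4.35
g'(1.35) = 8.40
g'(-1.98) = -4.92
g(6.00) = 81.00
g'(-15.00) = -57.00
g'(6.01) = 27.04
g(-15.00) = 396.00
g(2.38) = 9.47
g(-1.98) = -7.10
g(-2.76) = -2.04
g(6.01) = 81.27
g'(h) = 4*h + 3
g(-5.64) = 37.70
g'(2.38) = 12.52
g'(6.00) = 27.00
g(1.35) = -1.30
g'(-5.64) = -19.56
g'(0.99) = 6.96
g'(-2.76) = -8.04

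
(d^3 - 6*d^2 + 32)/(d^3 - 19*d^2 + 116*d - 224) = (d^2 - 2*d - 8)/(d^2 - 15*d + 56)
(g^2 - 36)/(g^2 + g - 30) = (g - 6)/(g - 5)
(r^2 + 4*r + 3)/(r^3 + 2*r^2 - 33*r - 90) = (r + 1)/(r^2 - r - 30)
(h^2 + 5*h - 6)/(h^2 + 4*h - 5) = (h + 6)/(h + 5)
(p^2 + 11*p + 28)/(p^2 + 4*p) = (p + 7)/p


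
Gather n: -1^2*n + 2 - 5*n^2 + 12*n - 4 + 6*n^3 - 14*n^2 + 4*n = 6*n^3 - 19*n^2 + 15*n - 2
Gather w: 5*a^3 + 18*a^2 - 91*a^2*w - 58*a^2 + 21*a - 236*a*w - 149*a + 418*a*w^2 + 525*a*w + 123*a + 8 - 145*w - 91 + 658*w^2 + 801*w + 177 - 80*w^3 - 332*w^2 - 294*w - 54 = 5*a^3 - 40*a^2 - 5*a - 80*w^3 + w^2*(418*a + 326) + w*(-91*a^2 + 289*a + 362) + 40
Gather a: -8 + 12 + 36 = 40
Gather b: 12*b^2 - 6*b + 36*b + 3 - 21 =12*b^2 + 30*b - 18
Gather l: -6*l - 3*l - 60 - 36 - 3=-9*l - 99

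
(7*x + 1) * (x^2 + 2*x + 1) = 7*x^3 + 15*x^2 + 9*x + 1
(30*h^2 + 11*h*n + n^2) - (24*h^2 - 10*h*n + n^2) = 6*h^2 + 21*h*n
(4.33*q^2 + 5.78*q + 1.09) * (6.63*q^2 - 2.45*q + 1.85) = 28.7079*q^4 + 27.7129*q^3 + 1.0762*q^2 + 8.0225*q + 2.0165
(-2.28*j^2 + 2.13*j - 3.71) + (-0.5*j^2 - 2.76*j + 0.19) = -2.78*j^2 - 0.63*j - 3.52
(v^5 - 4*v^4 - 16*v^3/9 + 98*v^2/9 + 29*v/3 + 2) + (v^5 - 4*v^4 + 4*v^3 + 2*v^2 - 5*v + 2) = 2*v^5 - 8*v^4 + 20*v^3/9 + 116*v^2/9 + 14*v/3 + 4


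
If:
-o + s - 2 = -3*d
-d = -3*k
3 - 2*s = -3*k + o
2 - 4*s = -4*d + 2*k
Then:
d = 7/9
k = 7/27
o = 40/27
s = 31/27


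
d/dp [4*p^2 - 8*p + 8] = 8*p - 8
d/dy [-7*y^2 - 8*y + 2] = -14*y - 8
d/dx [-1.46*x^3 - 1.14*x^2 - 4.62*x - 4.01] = -4.38*x^2 - 2.28*x - 4.62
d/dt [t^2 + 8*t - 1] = 2*t + 8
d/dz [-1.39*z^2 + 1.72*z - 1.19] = 1.72 - 2.78*z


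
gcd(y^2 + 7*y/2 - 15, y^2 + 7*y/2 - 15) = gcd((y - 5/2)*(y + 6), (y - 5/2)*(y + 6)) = y^2 + 7*y/2 - 15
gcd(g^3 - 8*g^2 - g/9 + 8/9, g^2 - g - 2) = 1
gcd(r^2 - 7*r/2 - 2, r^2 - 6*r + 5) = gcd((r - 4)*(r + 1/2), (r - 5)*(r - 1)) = 1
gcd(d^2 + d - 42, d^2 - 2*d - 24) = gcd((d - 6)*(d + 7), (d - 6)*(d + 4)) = d - 6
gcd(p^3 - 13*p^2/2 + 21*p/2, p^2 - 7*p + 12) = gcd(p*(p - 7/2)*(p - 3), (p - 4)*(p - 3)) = p - 3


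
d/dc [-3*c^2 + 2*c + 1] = 2 - 6*c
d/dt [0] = 0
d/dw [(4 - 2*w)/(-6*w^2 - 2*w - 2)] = (3*w^2 + w - (w - 2)*(6*w + 1) + 1)/(3*w^2 + w + 1)^2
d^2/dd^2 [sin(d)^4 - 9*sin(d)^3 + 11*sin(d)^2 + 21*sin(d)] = -16*sin(d)^4 + 81*sin(d)^3 - 32*sin(d)^2 - 75*sin(d) + 22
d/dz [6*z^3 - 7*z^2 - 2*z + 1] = 18*z^2 - 14*z - 2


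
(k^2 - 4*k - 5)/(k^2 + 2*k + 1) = (k - 5)/(k + 1)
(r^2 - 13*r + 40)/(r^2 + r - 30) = (r - 8)/(r + 6)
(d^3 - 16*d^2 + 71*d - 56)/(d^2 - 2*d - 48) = (d^2 - 8*d + 7)/(d + 6)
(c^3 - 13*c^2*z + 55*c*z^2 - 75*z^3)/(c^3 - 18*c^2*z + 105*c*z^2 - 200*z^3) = (-c + 3*z)/(-c + 8*z)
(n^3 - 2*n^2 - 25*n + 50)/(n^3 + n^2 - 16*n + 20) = (n - 5)/(n - 2)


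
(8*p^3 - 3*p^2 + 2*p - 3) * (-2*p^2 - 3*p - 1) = -16*p^5 - 18*p^4 - 3*p^3 + 3*p^2 + 7*p + 3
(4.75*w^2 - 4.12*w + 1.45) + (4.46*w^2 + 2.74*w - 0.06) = 9.21*w^2 - 1.38*w + 1.39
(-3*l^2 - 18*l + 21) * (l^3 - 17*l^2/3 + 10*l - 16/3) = -3*l^5 - l^4 + 93*l^3 - 283*l^2 + 306*l - 112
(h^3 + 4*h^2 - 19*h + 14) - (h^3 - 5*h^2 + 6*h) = 9*h^2 - 25*h + 14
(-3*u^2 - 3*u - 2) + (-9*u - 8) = -3*u^2 - 12*u - 10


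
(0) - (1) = -1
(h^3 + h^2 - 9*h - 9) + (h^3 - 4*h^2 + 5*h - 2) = 2*h^3 - 3*h^2 - 4*h - 11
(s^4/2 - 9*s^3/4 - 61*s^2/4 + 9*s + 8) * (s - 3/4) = s^5/2 - 21*s^4/8 - 217*s^3/16 + 327*s^2/16 + 5*s/4 - 6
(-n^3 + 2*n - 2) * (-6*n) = 6*n^4 - 12*n^2 + 12*n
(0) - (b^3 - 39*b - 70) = -b^3 + 39*b + 70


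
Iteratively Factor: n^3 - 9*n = (n)*(n^2 - 9) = n*(n - 3)*(n + 3)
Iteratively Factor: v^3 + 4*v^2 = (v + 4)*(v^2) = v*(v + 4)*(v)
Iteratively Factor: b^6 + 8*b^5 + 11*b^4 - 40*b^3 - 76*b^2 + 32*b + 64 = (b + 2)*(b^5 + 6*b^4 - b^3 - 38*b^2 + 32) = (b - 1)*(b + 2)*(b^4 + 7*b^3 + 6*b^2 - 32*b - 32) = (b - 1)*(b + 1)*(b + 2)*(b^3 + 6*b^2 - 32) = (b - 2)*(b - 1)*(b + 1)*(b + 2)*(b^2 + 8*b + 16) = (b - 2)*(b - 1)*(b + 1)*(b + 2)*(b + 4)*(b + 4)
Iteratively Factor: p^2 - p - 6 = (p + 2)*(p - 3)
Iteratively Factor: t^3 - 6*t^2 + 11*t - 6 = (t - 1)*(t^2 - 5*t + 6) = (t - 3)*(t - 1)*(t - 2)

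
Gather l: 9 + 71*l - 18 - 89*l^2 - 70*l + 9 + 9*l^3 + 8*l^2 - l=9*l^3 - 81*l^2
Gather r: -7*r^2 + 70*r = -7*r^2 + 70*r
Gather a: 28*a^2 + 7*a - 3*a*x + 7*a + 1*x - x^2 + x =28*a^2 + a*(14 - 3*x) - x^2 + 2*x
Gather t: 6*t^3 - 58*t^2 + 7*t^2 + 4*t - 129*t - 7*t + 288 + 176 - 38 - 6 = 6*t^3 - 51*t^2 - 132*t + 420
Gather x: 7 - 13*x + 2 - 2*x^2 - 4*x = -2*x^2 - 17*x + 9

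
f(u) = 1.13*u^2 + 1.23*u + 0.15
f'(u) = 2.26*u + 1.23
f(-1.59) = 1.05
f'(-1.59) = -2.36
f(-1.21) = 0.32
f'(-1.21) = -1.50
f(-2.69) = 5.02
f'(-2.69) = -4.85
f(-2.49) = 4.09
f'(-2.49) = -4.40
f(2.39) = 9.54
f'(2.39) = 6.63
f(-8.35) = 68.67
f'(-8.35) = -17.64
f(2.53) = 10.49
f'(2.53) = 6.95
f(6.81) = 60.93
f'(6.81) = 16.62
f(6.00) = 48.21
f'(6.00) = 14.79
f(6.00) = 48.21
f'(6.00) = 14.79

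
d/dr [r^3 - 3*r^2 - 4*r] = 3*r^2 - 6*r - 4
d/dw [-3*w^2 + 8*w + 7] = 8 - 6*w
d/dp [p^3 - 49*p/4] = 3*p^2 - 49/4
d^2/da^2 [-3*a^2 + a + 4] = -6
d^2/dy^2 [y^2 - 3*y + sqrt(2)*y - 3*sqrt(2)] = 2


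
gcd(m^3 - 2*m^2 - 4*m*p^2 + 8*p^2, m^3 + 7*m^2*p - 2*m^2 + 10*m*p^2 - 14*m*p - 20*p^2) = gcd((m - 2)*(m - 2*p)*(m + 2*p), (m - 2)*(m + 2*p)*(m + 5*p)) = m^2 + 2*m*p - 2*m - 4*p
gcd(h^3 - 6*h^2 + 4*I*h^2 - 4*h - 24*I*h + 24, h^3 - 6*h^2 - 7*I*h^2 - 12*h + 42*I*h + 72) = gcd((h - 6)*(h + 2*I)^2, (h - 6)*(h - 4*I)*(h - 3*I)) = h - 6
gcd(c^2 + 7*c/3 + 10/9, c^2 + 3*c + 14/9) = c + 2/3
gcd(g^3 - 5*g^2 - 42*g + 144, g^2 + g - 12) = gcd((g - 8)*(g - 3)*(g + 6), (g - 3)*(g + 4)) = g - 3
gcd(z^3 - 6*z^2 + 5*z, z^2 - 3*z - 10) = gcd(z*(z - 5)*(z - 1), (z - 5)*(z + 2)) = z - 5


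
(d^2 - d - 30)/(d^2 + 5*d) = (d - 6)/d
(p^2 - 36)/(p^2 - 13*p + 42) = (p + 6)/(p - 7)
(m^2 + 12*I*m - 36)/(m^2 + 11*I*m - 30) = (m + 6*I)/(m + 5*I)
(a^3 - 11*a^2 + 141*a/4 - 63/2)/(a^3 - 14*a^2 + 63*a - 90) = (a^2 - 5*a + 21/4)/(a^2 - 8*a + 15)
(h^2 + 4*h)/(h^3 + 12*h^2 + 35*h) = (h + 4)/(h^2 + 12*h + 35)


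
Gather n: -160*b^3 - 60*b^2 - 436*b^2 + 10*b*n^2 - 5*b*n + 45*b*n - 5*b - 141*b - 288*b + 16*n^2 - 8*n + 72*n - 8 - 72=-160*b^3 - 496*b^2 - 434*b + n^2*(10*b + 16) + n*(40*b + 64) - 80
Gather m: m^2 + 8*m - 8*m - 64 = m^2 - 64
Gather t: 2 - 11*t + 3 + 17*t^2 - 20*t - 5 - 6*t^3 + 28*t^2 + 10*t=-6*t^3 + 45*t^2 - 21*t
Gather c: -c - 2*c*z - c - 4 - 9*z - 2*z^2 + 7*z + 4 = c*(-2*z - 2) - 2*z^2 - 2*z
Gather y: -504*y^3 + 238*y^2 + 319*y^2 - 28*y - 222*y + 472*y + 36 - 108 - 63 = -504*y^3 + 557*y^2 + 222*y - 135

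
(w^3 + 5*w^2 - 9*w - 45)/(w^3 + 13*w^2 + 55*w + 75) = (w - 3)/(w + 5)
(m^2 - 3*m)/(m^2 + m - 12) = m/(m + 4)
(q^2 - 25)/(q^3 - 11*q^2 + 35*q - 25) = (q + 5)/(q^2 - 6*q + 5)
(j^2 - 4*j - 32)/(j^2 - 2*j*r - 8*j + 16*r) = (-j - 4)/(-j + 2*r)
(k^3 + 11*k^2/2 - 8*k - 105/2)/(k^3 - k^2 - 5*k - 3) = (2*k^2 + 17*k + 35)/(2*(k^2 + 2*k + 1))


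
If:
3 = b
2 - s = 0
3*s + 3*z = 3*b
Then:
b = 3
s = 2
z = 1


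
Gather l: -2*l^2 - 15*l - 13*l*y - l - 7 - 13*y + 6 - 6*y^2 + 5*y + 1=-2*l^2 + l*(-13*y - 16) - 6*y^2 - 8*y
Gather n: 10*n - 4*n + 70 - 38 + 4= 6*n + 36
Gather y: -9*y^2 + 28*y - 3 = -9*y^2 + 28*y - 3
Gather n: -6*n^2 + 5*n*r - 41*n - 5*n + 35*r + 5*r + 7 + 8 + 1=-6*n^2 + n*(5*r - 46) + 40*r + 16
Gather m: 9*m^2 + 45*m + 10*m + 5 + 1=9*m^2 + 55*m + 6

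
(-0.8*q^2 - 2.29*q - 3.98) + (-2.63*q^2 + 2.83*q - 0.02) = -3.43*q^2 + 0.54*q - 4.0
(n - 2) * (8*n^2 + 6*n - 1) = 8*n^3 - 10*n^2 - 13*n + 2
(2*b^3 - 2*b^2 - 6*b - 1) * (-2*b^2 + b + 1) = -4*b^5 + 6*b^4 + 12*b^3 - 6*b^2 - 7*b - 1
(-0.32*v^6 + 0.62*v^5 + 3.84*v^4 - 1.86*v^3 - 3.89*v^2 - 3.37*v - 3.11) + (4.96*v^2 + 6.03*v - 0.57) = -0.32*v^6 + 0.62*v^5 + 3.84*v^4 - 1.86*v^3 + 1.07*v^2 + 2.66*v - 3.68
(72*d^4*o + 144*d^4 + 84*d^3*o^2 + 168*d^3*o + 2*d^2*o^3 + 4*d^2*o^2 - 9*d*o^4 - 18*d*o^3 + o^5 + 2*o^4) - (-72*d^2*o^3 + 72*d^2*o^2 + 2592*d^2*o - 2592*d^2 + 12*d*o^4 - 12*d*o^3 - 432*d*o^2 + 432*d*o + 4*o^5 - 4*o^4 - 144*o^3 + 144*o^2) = 72*d^4*o + 144*d^4 + 84*d^3*o^2 + 168*d^3*o + 74*d^2*o^3 - 68*d^2*o^2 - 2592*d^2*o + 2592*d^2 - 21*d*o^4 - 6*d*o^3 + 432*d*o^2 - 432*d*o - 3*o^5 + 6*o^4 + 144*o^3 - 144*o^2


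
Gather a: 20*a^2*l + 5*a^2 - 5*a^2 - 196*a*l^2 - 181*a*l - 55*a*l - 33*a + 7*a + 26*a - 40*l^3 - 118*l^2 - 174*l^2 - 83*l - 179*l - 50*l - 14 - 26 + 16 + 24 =20*a^2*l + a*(-196*l^2 - 236*l) - 40*l^3 - 292*l^2 - 312*l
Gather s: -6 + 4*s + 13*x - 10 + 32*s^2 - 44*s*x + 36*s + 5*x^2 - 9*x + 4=32*s^2 + s*(40 - 44*x) + 5*x^2 + 4*x - 12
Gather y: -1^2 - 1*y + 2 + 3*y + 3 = 2*y + 4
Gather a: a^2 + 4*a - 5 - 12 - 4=a^2 + 4*a - 21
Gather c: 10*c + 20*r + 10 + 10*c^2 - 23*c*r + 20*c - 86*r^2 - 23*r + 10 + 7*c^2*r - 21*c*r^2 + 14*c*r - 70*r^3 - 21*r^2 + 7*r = c^2*(7*r + 10) + c*(-21*r^2 - 9*r + 30) - 70*r^3 - 107*r^2 + 4*r + 20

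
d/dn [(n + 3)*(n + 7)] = 2*n + 10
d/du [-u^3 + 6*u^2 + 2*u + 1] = -3*u^2 + 12*u + 2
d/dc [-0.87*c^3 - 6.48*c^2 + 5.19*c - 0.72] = -2.61*c^2 - 12.96*c + 5.19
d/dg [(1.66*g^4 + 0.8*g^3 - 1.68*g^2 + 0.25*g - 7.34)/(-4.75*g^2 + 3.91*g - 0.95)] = (-15.77*g^5 + 15.6718*g^4 - 0.0519999999999996*g^3 - 7.6613*g^2 - 66.538*g + 28.4619)/(22.5625*g^4 - 37.145*g^3 + 24.3131*g^2 - 7.429*g + 0.9025)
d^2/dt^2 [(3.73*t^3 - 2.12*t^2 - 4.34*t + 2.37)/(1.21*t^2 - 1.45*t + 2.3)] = (-7.105427357601e-15*t^5 - 25.223998*t^3 - 18.418038*t^2 + 165.91053*t - 54.60297)/(1.771561*t^6 - 6.368835*t^5 + 17.734365*t^4 - 27.260725*t^3 + 33.70995*t^2 - 23.0115*t + 12.167)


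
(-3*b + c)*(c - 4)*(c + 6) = -3*b*c^2 - 6*b*c + 72*b + c^3 + 2*c^2 - 24*c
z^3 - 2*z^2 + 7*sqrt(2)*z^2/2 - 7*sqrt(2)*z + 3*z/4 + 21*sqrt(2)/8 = (z - 3/2)*(z - 1/2)*(z + 7*sqrt(2)/2)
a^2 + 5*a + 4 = (a + 1)*(a + 4)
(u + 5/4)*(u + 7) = u^2 + 33*u/4 + 35/4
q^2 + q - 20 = (q - 4)*(q + 5)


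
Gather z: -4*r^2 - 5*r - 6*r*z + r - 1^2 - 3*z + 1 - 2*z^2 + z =-4*r^2 - 4*r - 2*z^2 + z*(-6*r - 2)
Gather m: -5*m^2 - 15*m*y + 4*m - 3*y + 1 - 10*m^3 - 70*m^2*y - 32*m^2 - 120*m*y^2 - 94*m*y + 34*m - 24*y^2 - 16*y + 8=-10*m^3 + m^2*(-70*y - 37) + m*(-120*y^2 - 109*y + 38) - 24*y^2 - 19*y + 9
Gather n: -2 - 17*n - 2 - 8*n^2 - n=-8*n^2 - 18*n - 4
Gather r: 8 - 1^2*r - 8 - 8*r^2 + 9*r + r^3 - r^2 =r^3 - 9*r^2 + 8*r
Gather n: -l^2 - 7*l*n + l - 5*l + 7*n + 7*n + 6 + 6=-l^2 - 4*l + n*(14 - 7*l) + 12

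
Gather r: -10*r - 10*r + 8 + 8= 16 - 20*r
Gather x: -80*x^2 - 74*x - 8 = -80*x^2 - 74*x - 8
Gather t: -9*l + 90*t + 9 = -9*l + 90*t + 9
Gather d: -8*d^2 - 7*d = -8*d^2 - 7*d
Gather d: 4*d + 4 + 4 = 4*d + 8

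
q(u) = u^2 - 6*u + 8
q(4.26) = 0.59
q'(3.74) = 1.48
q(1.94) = 0.12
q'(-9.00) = -24.00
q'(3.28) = 0.56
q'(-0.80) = -7.60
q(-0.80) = 13.44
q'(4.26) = 2.52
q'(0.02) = -5.96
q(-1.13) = 16.06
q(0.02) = 7.88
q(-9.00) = 143.00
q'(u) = 2*u - 6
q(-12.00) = 224.00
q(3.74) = -0.45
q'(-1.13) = -8.26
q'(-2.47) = -10.94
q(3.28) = -0.92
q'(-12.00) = -30.00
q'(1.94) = -2.12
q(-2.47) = 28.92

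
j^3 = j^3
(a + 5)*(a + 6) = a^2 + 11*a + 30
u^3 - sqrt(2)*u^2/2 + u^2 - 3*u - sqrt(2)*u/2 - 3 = (u + 1)*(u - 3*sqrt(2)/2)*(u + sqrt(2))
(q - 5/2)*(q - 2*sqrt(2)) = q^2 - 2*sqrt(2)*q - 5*q/2 + 5*sqrt(2)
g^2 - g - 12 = (g - 4)*(g + 3)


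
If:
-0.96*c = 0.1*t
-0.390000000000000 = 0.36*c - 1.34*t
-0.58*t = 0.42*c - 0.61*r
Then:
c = -0.03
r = 0.25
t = 0.28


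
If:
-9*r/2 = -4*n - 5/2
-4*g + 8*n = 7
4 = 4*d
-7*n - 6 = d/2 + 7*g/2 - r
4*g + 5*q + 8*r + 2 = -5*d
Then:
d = 1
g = -813/472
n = 13/944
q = -549/590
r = 67/118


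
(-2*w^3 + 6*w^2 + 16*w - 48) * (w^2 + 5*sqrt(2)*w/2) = -2*w^5 - 5*sqrt(2)*w^4 + 6*w^4 + 16*w^3 + 15*sqrt(2)*w^3 - 48*w^2 + 40*sqrt(2)*w^2 - 120*sqrt(2)*w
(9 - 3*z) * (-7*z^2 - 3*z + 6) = 21*z^3 - 54*z^2 - 45*z + 54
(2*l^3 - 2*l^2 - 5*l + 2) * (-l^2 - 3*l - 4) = -2*l^5 - 4*l^4 + 3*l^3 + 21*l^2 + 14*l - 8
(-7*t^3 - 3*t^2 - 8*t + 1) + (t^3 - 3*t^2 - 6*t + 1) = -6*t^3 - 6*t^2 - 14*t + 2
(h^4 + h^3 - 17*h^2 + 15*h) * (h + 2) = h^5 + 3*h^4 - 15*h^3 - 19*h^2 + 30*h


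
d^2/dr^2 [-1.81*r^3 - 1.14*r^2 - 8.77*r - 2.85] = -10.86*r - 2.28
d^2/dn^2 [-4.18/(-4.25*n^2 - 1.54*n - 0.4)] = (-151.0025*n^2 - 54.7162*n + 4.18*(8.5*n + 1.54)*(17.0*n + 3.08) - 14.212)/(4.25*n^2 + 1.54*n + 0.4)^3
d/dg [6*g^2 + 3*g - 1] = 12*g + 3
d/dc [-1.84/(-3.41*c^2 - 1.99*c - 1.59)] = (-12.5488*c - 3.6616)/(3.41*c^2 + 1.99*c + 1.59)^2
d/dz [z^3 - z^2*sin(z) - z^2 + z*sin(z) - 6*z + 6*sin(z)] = -z^2*cos(z) + 3*z^2 - 2*z*sin(z) + z*cos(z) - 2*z + sin(z) + 6*cos(z) - 6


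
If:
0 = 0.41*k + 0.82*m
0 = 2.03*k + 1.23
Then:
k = -0.61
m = 0.30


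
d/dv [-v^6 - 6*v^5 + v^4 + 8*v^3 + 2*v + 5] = -6*v^5 - 30*v^4 + 4*v^3 + 24*v^2 + 2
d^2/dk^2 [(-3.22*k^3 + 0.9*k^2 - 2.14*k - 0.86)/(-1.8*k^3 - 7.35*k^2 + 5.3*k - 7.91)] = (-91.0332000000001*k^6 + 225.9144*k^5 - 398.36232*k^4 + 369.85976*k^3 - 632.1066*k^2 + 187.841472*k + 15.12444)/(5.832*k^9 + 71.442*k^8 + 240.2055*k^7 + 53.236575*k^6 - 79.3759499999999*k^5 + 1448.570025*k^4 - 1659.81356*k^3 + 2046.202305*k^2 - 994.83279*k + 494.913671)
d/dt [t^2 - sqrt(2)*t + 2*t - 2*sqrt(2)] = 2*t - sqrt(2) + 2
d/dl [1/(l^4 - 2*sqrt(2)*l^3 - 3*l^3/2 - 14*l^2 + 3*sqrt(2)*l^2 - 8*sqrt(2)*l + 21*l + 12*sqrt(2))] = 2*(-8*l^3 + 9*l^2 + 12*sqrt(2)*l^2 - 12*sqrt(2)*l + 56*l - 42 + 16*sqrt(2))/(2*l^4 - 4*sqrt(2)*l^3 - 3*l^3 - 28*l^2 + 6*sqrt(2)*l^2 - 16*sqrt(2)*l + 42*l + 24*sqrt(2))^2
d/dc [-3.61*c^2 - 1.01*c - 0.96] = -7.22*c - 1.01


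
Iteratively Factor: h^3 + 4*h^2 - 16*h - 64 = (h + 4)*(h^2 - 16) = (h + 4)^2*(h - 4)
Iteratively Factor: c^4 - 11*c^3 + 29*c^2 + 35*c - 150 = (c - 5)*(c^3 - 6*c^2 - c + 30) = (c - 5)*(c - 3)*(c^2 - 3*c - 10) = (c - 5)*(c - 3)*(c + 2)*(c - 5)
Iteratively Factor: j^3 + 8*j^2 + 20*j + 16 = (j + 2)*(j^2 + 6*j + 8) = (j + 2)^2*(j + 4)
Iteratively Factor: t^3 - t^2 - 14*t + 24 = (t - 3)*(t^2 + 2*t - 8) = (t - 3)*(t + 4)*(t - 2)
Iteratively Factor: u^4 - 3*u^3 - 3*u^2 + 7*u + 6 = (u + 1)*(u^3 - 4*u^2 + u + 6) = (u - 3)*(u + 1)*(u^2 - u - 2) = (u - 3)*(u + 1)^2*(u - 2)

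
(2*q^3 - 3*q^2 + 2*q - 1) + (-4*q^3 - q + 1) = -2*q^3 - 3*q^2 + q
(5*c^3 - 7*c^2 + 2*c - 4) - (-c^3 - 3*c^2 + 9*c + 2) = 6*c^3 - 4*c^2 - 7*c - 6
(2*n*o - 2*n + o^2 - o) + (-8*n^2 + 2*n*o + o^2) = -8*n^2 + 4*n*o - 2*n + 2*o^2 - o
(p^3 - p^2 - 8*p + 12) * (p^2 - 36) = p^5 - p^4 - 44*p^3 + 48*p^2 + 288*p - 432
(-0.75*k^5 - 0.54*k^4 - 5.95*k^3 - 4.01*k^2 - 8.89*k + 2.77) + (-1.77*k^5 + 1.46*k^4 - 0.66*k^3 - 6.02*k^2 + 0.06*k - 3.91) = -2.52*k^5 + 0.92*k^4 - 6.61*k^3 - 10.03*k^2 - 8.83*k - 1.14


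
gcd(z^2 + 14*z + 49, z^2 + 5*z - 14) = z + 7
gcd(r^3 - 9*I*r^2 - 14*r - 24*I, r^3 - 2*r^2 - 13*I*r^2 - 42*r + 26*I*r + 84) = r - 6*I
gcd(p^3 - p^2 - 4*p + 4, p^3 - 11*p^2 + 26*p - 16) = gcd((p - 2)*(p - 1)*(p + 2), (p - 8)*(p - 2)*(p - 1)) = p^2 - 3*p + 2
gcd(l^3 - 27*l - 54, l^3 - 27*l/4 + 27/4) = l + 3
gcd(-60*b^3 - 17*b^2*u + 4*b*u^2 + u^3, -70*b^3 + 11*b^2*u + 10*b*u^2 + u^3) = 5*b + u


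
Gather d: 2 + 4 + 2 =8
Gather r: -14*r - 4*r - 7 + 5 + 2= -18*r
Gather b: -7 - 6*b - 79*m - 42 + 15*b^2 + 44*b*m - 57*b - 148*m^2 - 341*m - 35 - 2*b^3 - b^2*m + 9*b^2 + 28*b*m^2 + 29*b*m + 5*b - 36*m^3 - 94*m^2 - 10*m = -2*b^3 + b^2*(24 - m) + b*(28*m^2 + 73*m - 58) - 36*m^3 - 242*m^2 - 430*m - 84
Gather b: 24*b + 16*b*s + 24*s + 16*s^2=b*(16*s + 24) + 16*s^2 + 24*s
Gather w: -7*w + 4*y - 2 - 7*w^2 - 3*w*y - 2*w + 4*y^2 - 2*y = -7*w^2 + w*(-3*y - 9) + 4*y^2 + 2*y - 2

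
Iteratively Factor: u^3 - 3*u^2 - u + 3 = (u + 1)*(u^2 - 4*u + 3) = (u - 3)*(u + 1)*(u - 1)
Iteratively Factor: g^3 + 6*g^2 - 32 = (g + 4)*(g^2 + 2*g - 8) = (g + 4)^2*(g - 2)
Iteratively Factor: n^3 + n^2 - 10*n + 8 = (n - 2)*(n^2 + 3*n - 4) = (n - 2)*(n + 4)*(n - 1)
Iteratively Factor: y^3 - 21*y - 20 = (y + 4)*(y^2 - 4*y - 5) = (y + 1)*(y + 4)*(y - 5)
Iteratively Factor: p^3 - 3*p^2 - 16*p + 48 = (p + 4)*(p^2 - 7*p + 12) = (p - 4)*(p + 4)*(p - 3)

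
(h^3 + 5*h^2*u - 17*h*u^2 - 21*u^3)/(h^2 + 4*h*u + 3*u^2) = (h^2 + 4*h*u - 21*u^2)/(h + 3*u)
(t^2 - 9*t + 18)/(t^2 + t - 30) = (t^2 - 9*t + 18)/(t^2 + t - 30)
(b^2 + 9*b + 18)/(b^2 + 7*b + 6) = (b + 3)/(b + 1)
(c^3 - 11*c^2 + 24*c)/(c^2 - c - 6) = c*(c - 8)/(c + 2)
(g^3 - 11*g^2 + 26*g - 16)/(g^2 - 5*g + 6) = (g^2 - 9*g + 8)/(g - 3)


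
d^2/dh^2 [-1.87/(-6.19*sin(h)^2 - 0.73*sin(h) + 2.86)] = (-286.604428*sin(h)^4 - 25.349907*sin(h)^3 + 296.488687*sin(h)^2 + 46.795628*sin(h) + 68.203762)/(6.19*sin(h)^2 + 0.73*sin(h) - 2.86)^3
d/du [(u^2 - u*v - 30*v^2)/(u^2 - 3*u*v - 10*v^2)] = 2*v*(-u^2 + 20*u*v - 40*v^2)/(u^4 - 6*u^3*v - 11*u^2*v^2 + 60*u*v^3 + 100*v^4)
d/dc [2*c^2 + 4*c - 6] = 4*c + 4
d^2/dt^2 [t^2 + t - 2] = 2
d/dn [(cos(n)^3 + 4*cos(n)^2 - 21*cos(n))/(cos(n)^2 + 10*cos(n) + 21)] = (sin(n)^2 - 6*cos(n) + 8)*sin(n)/(cos(n) + 3)^2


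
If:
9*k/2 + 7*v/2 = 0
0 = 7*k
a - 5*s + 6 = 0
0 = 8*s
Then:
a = -6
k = 0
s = 0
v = 0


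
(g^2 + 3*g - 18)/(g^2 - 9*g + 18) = (g + 6)/(g - 6)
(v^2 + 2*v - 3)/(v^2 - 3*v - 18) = (v - 1)/(v - 6)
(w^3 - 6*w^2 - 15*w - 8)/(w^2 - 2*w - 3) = (w^2 - 7*w - 8)/(w - 3)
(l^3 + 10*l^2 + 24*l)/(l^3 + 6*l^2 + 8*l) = (l + 6)/(l + 2)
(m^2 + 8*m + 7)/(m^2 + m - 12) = (m^2 + 8*m + 7)/(m^2 + m - 12)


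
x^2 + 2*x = x*(x + 2)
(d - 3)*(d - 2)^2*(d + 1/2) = d^4 - 13*d^3/2 + 25*d^2/2 - 4*d - 6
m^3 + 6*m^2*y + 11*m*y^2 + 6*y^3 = (m + y)*(m + 2*y)*(m + 3*y)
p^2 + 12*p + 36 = (p + 6)^2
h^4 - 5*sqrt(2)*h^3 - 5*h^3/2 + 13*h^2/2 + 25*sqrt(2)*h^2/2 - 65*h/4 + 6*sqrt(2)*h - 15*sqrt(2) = (h - 5/2)*(h - 4*sqrt(2))*(h - 3*sqrt(2)/2)*(h + sqrt(2)/2)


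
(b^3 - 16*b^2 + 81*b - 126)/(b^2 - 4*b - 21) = (b^2 - 9*b + 18)/(b + 3)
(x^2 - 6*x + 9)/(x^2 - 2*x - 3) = (x - 3)/(x + 1)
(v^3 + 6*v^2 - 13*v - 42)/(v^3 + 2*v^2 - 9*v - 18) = (v + 7)/(v + 3)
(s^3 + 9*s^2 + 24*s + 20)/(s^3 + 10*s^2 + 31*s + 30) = (s + 2)/(s + 3)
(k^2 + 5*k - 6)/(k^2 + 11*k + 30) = (k - 1)/(k + 5)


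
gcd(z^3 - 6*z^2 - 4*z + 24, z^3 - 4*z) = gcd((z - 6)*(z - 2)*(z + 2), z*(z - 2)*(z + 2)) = z^2 - 4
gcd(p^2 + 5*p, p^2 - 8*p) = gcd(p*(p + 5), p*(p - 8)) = p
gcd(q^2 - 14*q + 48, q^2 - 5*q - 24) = q - 8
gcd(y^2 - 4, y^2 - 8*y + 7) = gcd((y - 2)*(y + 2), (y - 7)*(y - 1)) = 1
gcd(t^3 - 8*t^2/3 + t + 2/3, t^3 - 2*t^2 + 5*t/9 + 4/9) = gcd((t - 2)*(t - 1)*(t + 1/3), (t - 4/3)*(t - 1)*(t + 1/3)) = t^2 - 2*t/3 - 1/3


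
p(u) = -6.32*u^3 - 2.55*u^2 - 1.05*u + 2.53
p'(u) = -18.96*u^2 - 5.1*u - 1.05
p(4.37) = -578.18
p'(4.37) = -385.41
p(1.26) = -15.48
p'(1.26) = -37.58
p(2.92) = -179.63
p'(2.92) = -177.60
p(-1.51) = 20.06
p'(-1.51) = -36.58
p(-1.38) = 15.73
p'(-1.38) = -30.12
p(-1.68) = 27.06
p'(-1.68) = -45.99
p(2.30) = -90.27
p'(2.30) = -113.08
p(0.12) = 2.36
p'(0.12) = -1.94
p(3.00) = -194.21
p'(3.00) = -186.99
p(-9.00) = 4412.71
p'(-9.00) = -1490.91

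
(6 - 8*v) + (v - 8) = -7*v - 2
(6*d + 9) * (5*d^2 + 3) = 30*d^3 + 45*d^2 + 18*d + 27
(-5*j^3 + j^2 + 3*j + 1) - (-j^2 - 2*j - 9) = -5*j^3 + 2*j^2 + 5*j + 10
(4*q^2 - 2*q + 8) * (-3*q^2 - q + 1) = -12*q^4 + 2*q^3 - 18*q^2 - 10*q + 8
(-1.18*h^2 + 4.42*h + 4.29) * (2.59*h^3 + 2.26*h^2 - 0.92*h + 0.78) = -3.0562*h^5 + 8.781*h^4 + 22.1859*h^3 + 4.7086*h^2 - 0.4992*h + 3.3462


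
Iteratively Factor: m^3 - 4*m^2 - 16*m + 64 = (m - 4)*(m^2 - 16) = (m - 4)*(m + 4)*(m - 4)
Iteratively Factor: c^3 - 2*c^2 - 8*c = (c + 2)*(c^2 - 4*c) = (c - 4)*(c + 2)*(c)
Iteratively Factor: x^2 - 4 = (x - 2)*(x + 2)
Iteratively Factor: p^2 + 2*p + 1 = (p + 1)*(p + 1)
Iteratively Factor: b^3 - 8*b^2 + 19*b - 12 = (b - 3)*(b^2 - 5*b + 4) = (b - 3)*(b - 1)*(b - 4)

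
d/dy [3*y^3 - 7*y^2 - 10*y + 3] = 9*y^2 - 14*y - 10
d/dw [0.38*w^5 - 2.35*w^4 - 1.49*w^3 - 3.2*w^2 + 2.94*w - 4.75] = 1.9*w^4 - 9.4*w^3 - 4.47*w^2 - 6.4*w + 2.94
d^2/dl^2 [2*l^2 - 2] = 4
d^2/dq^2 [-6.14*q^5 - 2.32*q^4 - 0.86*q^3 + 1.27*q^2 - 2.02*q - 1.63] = -122.8*q^3 - 27.84*q^2 - 5.16*q + 2.54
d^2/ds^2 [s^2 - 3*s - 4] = 2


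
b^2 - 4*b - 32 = (b - 8)*(b + 4)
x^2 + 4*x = x*(x + 4)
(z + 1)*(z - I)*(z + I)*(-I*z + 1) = -I*z^4 + z^3 - I*z^3 + z^2 - I*z^2 + z - I*z + 1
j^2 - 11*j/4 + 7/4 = (j - 7/4)*(j - 1)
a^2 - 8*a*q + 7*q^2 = (a - 7*q)*(a - q)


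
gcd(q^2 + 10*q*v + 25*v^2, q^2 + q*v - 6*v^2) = 1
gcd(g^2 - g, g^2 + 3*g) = g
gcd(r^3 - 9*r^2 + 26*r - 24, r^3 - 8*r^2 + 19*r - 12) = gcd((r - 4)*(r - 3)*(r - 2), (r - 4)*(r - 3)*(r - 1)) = r^2 - 7*r + 12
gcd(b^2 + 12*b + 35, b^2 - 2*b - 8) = 1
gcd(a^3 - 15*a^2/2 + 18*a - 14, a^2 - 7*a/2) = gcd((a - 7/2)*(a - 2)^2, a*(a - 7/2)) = a - 7/2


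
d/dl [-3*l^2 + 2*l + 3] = 2 - 6*l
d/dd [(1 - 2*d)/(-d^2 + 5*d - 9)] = (-2*d^2 + 2*d + 13)/(d^4 - 10*d^3 + 43*d^2 - 90*d + 81)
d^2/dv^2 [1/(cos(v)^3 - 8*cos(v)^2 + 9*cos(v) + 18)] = ((39*cos(v) - 64*cos(2*v) + 9*cos(3*v))*(cos(v)^3 - 8*cos(v)^2 + 9*cos(v) + 18)/4 + 2*(3*cos(v)^2 - 16*cos(v) + 9)^2*sin(v)^2)/(cos(v)^3 - 8*cos(v)^2 + 9*cos(v) + 18)^3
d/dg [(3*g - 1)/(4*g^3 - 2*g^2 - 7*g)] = (-24*g^3 + 18*g^2 - 4*g - 7)/(g^2*(16*g^4 - 16*g^3 - 52*g^2 + 28*g + 49))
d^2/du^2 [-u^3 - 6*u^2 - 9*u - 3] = -6*u - 12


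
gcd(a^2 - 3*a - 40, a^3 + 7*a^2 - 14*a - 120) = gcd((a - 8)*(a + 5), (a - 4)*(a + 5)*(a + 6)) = a + 5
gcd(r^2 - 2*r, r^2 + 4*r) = r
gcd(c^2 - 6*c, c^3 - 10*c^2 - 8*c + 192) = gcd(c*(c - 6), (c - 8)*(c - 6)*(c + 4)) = c - 6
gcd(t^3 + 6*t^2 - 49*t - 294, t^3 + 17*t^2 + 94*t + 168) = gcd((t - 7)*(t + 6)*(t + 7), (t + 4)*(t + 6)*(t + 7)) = t^2 + 13*t + 42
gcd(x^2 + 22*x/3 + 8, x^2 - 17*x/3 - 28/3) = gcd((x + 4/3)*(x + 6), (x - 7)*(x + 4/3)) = x + 4/3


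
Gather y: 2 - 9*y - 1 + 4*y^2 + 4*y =4*y^2 - 5*y + 1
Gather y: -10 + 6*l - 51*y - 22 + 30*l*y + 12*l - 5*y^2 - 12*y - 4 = 18*l - 5*y^2 + y*(30*l - 63) - 36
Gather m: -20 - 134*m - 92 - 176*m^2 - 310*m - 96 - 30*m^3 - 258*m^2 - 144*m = -30*m^3 - 434*m^2 - 588*m - 208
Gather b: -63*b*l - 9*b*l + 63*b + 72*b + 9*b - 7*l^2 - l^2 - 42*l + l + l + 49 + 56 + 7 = b*(144 - 72*l) - 8*l^2 - 40*l + 112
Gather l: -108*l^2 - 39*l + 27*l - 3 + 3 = -108*l^2 - 12*l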